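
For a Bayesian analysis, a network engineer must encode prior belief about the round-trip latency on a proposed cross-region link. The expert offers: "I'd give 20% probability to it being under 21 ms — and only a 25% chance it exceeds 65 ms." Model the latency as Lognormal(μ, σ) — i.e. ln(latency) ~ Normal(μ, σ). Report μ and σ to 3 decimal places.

If T ~ Lognormal(μ,σ) then ln T ~ Normal(μ,σ), so the p-quantile of ln T is μ + z_p·σ.
ln(21) = 3.045 and ln(65) = 4.174; z_{0.2} = -0.8416, z_{0.75} = 0.6745.
σ = (4.174 − 3.045)/(0.6745 − (-0.8416)) = 0.745.
μ = 3.045 − (-0.8416)·0.745 = 3.672.

μ ≈ 3.672, σ ≈ 0.745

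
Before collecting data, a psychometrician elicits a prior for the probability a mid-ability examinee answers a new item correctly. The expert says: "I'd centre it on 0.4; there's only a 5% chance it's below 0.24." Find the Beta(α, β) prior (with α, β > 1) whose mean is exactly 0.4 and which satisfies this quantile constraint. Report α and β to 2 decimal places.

With mean 0.4 fixed, write α = 0.4s, β = 0.6s where s = α+β.
Need P(θ < 0.24) = 0.05 under Beta(0.4s, 0.6s). Normal approximation: (q−m)/√(m(1−m)/s) ≈ z_{0.05} = -1.64, so s ≈ 0.4·0.6·(-1.64)²/(0.24−0.4)² = 25.4.
At s = 25.4: P(θ<0.24) ≈ 0.041. Adjusting to match 0.05 gives s ≈ 22.90.
So α = 0.4·22.90 ≈ 9.16, β = 0.6·22.90 ≈ 13.74.

α ≈ 9.16, β ≈ 13.74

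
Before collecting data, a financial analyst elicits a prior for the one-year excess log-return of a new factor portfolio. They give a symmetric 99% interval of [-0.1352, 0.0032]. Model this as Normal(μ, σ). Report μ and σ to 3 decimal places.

A symmetric 99% interval runs μ ± z·σ with z = 2.576.
Half-width = 0.0692, so σ = 0.0692/2.576 = 0.027.
μ is the interval midpoint, -0.066.

μ = -0.066, σ = 0.027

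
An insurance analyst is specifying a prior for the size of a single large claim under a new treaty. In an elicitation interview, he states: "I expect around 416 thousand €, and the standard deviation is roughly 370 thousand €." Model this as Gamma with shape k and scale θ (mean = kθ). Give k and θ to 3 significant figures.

For Gamma(k, scale θ): mean = kθ, variance = kθ², so CV = 1/√k.
CV = SD/mean = 370/416 = 0.8894, hence k = 1/CV² = 1.26.
Then θ = mean/k = 416/1.26 = 329.

k ≈ 1.26, θ ≈ 329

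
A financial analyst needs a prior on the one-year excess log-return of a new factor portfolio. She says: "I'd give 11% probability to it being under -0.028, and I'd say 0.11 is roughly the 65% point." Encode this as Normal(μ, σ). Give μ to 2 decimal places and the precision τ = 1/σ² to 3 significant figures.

μ = 0.08, τ = 136

The p-quantile of Normal(μ,σ) is μ + z_p·σ, with z_{0.11} = -1.227 and z_{0.65} = 0.3853.
Eliminate σ: μ = (z₂·x₁ − z₁·x₂)/(z₂ − z₁) = (0.3853·-0.028 − (-1.227)·0.11)/1.612 = 0.08.
Then σ = (x₂ − x₁)/(z₂ − z₁) = (0.11 − -0.028)/1.612 = 0.09.
Precision τ = 1/σ² = 1/0.08562² = 136.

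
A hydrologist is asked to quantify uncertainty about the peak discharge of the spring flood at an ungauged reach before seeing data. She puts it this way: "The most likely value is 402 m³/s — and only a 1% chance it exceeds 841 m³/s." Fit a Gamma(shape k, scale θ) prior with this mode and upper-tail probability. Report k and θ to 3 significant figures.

Gamma(k,θ) with k>1 has mode (k−1)θ, so θ = 402/(k−1).
Need P(X < 841) = 0.99 with θ tied to k this way. Start at k = 2, θ = 402: P(X<841) ≈ 0.618.
Too low — raise k to concentrate. Iterating converges to k ≈ 9.94.
Then θ = 402/(9.94−1) ≈ 45.

k ≈ 9.94, θ ≈ 45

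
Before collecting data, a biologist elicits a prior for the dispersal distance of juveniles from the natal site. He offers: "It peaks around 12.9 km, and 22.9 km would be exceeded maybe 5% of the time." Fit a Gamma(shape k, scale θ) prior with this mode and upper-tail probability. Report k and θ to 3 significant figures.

Gamma(k,θ) with k>1 has mode (k−1)θ, so θ = 12.9/(k−1).
Need P(X < 22.9) = 0.95 with θ tied to k this way. Start at k = 2, θ = 12.9: P(X<22.9) ≈ 0.530.
Too low — raise k to concentrate. Iterating converges to k ≈ 9.47.
Then θ = 12.9/(9.47−1) ≈ 1.52.

k ≈ 9.47, θ ≈ 1.52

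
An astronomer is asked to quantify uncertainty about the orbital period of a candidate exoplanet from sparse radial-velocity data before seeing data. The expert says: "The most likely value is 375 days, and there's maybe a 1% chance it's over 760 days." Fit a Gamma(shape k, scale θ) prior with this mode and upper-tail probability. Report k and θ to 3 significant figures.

k ≈ 10.8, θ ≈ 38.2

Gamma(k,θ) with k>1 has mode (k−1)θ, so θ = 375/(k−1).
Need P(X < 760) = 0.99 with θ tied to k this way. Start at k = 2, θ = 375: P(X<760) ≈ 0.601.
Too low — raise k to concentrate. Iterating converges to k ≈ 10.8.
Then θ = 375/(10.8−1) ≈ 38.2.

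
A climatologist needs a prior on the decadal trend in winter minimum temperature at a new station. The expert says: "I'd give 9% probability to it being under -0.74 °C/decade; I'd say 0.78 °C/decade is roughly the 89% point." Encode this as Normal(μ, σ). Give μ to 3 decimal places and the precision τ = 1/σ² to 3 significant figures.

μ = 0.054, τ = 2.85

For Normal(μ,σ), the p-quantile is μ + z_p·σ. Here z_{0.09} = -1.341, z_{0.89} = 1.227.
So -0.74 = μ − 1.341σ and 0.78 = μ + 1.227σ.
Subtracting: σ = (0.78 − -0.74)/(1.227 − (-1.341)) = 0.592.
Then μ = -0.74 − (-1.341)·0.592 = 0.054.
Precision τ = 1/σ² = 1/0.5921² = 2.85.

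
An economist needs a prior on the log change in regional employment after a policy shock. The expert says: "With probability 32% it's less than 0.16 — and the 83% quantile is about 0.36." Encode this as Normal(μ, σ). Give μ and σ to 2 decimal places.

For Normal(μ,σ), the p-quantile is μ + z_p·σ. Here z_{0.32} = -0.4677, z_{0.83} = 0.9542.
So 0.16 = μ − 0.4677σ and 0.36 = μ + 0.9542σ.
Subtracting: σ = (0.36 − 0.16)/(0.9542 − (-0.4677)) = 0.14.
Then μ = 0.16 − (-0.4677)·0.14 = 0.23.

μ = 0.23, σ = 0.14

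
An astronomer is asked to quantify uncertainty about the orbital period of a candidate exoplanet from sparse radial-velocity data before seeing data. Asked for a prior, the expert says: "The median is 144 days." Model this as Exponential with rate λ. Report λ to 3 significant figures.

Exponential median = ln 2 / λ, so λ = ln 2 / 144.0 = 0.00481.

λ ≈ 0.00481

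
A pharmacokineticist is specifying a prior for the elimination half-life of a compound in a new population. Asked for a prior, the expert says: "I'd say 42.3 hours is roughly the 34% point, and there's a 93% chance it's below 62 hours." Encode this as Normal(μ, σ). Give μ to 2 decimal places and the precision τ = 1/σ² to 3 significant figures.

The p-quantile of Normal(μ,σ) is μ + z_p·σ, with z_{0.34} = -0.4125 and z_{0.93} = 1.476.
Eliminate σ: μ = (z₂·x₁ − z₁·x₂)/(z₂ − z₁) = (1.476·42.3 − (-0.4125)·62)/1.888 = 46.60.
Then σ = (x₂ − x₁)/(z₂ − z₁) = (62 − 42.3)/1.888 = 10.43.
Precision τ = 1/σ² = 1/10.43² = 0.00919.

μ = 46.60, τ = 0.00919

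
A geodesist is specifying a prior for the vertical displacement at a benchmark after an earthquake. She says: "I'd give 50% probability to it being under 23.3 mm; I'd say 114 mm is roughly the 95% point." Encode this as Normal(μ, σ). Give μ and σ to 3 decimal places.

μ = 23.300, σ = 55.142

The p-quantile of Normal(μ,σ) is μ + z_p·σ, with z_{0.5} = 0 and z_{0.95} = 1.645.
Eliminate σ: μ = (z₂·x₁ − z₁·x₂)/(z₂ − z₁) = (1.645·23.3 − (0)·114)/1.645 = 23.300.
Then σ = (x₂ − x₁)/(z₂ − z₁) = (114 − 23.3)/1.645 = 55.142.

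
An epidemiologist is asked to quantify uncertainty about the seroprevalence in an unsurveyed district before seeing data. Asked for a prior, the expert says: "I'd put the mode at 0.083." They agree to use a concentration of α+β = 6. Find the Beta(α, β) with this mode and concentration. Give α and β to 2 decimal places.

α = 1.33, β = 4.67

For α,β > 1 the Beta mode is (α−1)/(α+β−2). With α+β = 6, the mode is (α−1)/4.
Set (α−1)/4 = 0.083 → α = 1 + 0.083·4 = 1.33.
β = 6 − α = 4.67.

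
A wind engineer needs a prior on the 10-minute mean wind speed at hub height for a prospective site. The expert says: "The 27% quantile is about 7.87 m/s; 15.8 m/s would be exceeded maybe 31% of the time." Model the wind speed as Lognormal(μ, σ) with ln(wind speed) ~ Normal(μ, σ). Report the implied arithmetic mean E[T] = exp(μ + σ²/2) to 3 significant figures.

If T ~ Lognormal(μ,σ) then ln T ~ Normal(μ,σ), so the p-quantile of ln T is μ + z_p·σ.
ln(7.87) = 2.063 and ln(15.8) = 2.76; z_{0.27} = -0.6128, z_{0.69} = 0.4959.
σ = (2.76 − 2.063)/(0.4959 − (-0.6128)) = 0.629.
μ = 2.063 − (-0.6128)·0.629 = 2.448.
E[T] = exp(μ + σ²/2) = exp(2.448 + 0.1976) = 14.1 m/s.

E[T] ≈ 14.1 m/s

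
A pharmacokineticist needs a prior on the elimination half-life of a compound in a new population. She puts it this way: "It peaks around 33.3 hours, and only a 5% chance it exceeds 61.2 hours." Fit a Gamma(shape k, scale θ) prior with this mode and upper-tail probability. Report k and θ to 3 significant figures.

Gamma(k,θ) with k>1 has mode (k−1)θ, so θ = 33.3/(k−1).
Need P(X < 61.2) = 0.95 with θ tied to k this way. Start at k = 2, θ = 33.3: P(X<61.2) ≈ 0.548.
Too low — raise k to concentrate. Iterating converges to k ≈ 8.52.
Then θ = 33.3/(8.52−1) ≈ 4.43.

k ≈ 8.52, θ ≈ 4.43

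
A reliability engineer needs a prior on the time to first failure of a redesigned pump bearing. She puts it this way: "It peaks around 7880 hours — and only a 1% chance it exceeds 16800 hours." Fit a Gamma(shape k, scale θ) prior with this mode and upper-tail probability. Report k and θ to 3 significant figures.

Gamma(k,θ) with k>1 has mode (k−1)θ, so θ = 7880/(k−1).
Need P(X < 16800) = 0.99 with θ tied to k this way. Start at k = 2, θ = 7880: P(X<16800) ≈ 0.629.
Too low — raise k to concentrate. Iterating converges to k ≈ 9.46.
Then θ = 7880/(9.46−1) ≈ 931.

k ≈ 9.46, θ ≈ 931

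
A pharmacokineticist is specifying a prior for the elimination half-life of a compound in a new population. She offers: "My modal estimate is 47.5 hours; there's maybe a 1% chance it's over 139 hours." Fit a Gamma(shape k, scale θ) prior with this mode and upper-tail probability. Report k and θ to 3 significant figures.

k ≈ 4.93, θ ≈ 12.1

Gamma(k,θ) with k>1 has mode (k−1)θ, so θ = 47.5/(k−1).
Need P(X < 139) = 0.99 with θ tied to k this way. Start at k = 2, θ = 47.5: P(X<139) ≈ 0.790.
Too low — raise k to concentrate. Iterating converges to k ≈ 4.93.
Then θ = 47.5/(4.93−1) ≈ 12.1.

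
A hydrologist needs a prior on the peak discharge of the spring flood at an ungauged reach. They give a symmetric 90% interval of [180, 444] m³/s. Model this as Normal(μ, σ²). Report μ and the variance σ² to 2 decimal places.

A symmetric 90% interval runs μ ± z·σ with z = 1.645.
Half-width = 132, so σ = 132/1.645 = 80.250 and σ² = 6440.11.
μ is the interval midpoint, 312.00.

μ = 312.00, σ² = 6440.11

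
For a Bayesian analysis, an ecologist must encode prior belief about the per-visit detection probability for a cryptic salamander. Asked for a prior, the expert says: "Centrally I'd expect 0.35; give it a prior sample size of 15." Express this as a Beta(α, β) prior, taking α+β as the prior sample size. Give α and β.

α = 5.25, β = 9.75

Under the effective-sample-size interpretation, Beta(α, β) has prior mean α/(α+β) and prior sample size α+β.
So α+β = 15 and α/(α+β) = 0.35, giving α = 0.35·15 = 5.25 and β = 15 − 5.25 = 9.75.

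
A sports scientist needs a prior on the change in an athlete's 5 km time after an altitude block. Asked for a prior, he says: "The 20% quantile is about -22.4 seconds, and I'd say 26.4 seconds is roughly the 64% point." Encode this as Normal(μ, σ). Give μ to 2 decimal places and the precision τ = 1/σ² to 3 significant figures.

μ = 11.82, τ = 0.000605

For Normal(μ,σ), the p-quantile is μ + z_p·σ. Here z_{0.2} = -0.8416, z_{0.64} = 0.3585.
So -22.4 = μ − 0.8416σ and 26.4 = μ + 0.3585σ.
Subtracting: σ = (26.4 − -22.4)/(0.3585 − (-0.8416)) = 40.66.
Then μ = -22.4 − (-0.8416)·40.66 = 11.82.
Precision τ = 1/σ² = 1/40.66² = 0.000605.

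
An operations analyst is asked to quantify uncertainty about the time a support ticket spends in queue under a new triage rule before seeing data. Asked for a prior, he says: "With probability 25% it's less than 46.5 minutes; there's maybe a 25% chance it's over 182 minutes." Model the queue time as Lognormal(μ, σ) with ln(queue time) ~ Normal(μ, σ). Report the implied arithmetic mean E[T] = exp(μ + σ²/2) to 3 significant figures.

E[T] ≈ 153 minutes

If T ~ Lognormal(μ,σ) then ln T ~ Normal(μ,σ), so the p-quantile of ln T is μ + z_p·σ.
ln(46.5) = 3.839 and ln(182) = 5.204; z_{0.25} = -0.6745, z_{0.75} = 0.6745.
σ = (5.204 − 3.839)/(0.6745 − (-0.6745)) = 1.012.
μ = 3.839 − (-0.6745)·1.012 = 4.522.
E[T] = exp(μ + σ²/2) = exp(4.522 + 0.5116) = 153 minutes.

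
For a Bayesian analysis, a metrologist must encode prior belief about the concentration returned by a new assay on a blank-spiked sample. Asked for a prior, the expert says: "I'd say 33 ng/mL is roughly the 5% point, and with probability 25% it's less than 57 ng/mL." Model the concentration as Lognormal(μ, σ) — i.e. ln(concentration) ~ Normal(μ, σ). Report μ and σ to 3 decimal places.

μ ≈ 4.423, σ ≈ 0.563

If T ~ Lognormal(μ,σ) then ln T ~ Normal(μ,σ), so the p-quantile of ln T is μ + z_p·σ.
ln(33) = 3.497 and ln(57) = 4.043; z_{0.05} = -1.645, z_{0.25} = -0.6745.
σ = (4.043 − 3.497)/(-0.6745 − (-1.645)) = 0.563.
μ = 3.497 − (-1.645)·0.563 = 4.423.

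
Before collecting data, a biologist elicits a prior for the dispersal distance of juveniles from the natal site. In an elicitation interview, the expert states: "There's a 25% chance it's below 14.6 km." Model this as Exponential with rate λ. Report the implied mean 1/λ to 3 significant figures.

P(T < 14.6) = 1 − e^(−λ·14.6) = 0.25, so λ = −ln(1−0.25)/14.6 = −ln(0.75)/14.6 = 0.0197.
Mean = 1/λ = 50.8 km.

mean ≈ 50.8 km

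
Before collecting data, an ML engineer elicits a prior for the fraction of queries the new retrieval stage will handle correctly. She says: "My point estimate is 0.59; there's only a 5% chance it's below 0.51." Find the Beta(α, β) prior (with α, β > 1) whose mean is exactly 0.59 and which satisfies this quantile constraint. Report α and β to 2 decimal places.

α ≈ 61.33, β ≈ 42.62

With mean 0.59 fixed, write α = 0.59s, β = 0.41s where s = α+β.
Need P(θ < 0.51) = 0.05 under Beta(0.59s, 0.41s). Normal approximation: (q−m)/√(m(1−m)/s) ≈ z_{0.05} = -1.64, so s ≈ 0.59·0.41·(-1.64)²/(0.51−0.59)² = 102.3.
At s = 102.3: P(θ<0.51) ≈ 0.051. Adjusting to match 0.05 gives s ≈ 103.95.
So α = 0.59·103.95 ≈ 61.33, β = 0.41·103.95 ≈ 42.62.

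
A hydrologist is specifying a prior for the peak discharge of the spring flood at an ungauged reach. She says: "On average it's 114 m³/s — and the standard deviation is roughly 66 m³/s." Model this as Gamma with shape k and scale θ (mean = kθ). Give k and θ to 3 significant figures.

k ≈ 2.98, θ ≈ 38.2

For Gamma(k, scale θ): mean = kθ, variance = kθ², so CV = 1/√k.
CV = SD/mean = 66/114 = 0.5789, hence k = 1/CV² = 2.98.
Then θ = mean/k = 114/2.98 = 38.2.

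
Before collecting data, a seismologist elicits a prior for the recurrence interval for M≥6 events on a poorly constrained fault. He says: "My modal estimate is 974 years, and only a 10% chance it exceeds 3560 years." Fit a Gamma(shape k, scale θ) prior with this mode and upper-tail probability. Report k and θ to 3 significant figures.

k ≈ 2.11, θ ≈ 879

Gamma(k,θ) with k>1 has mode (k−1)θ, so θ = 974/(k−1).
Need P(X < 3560) = 0.9 with θ tied to k this way. Start at k = 2, θ = 974: P(X<3560) ≈ 0.880.
Too low — raise k to concentrate. Iterating converges to k ≈ 2.11.
Then θ = 974/(2.11−1) ≈ 879.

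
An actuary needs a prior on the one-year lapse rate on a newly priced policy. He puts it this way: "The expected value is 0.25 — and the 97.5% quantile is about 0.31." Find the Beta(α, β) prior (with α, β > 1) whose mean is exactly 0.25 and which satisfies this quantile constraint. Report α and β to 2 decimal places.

α ≈ 53.51, β ≈ 160.52

With mean 0.25 fixed, write α = 0.25s, β = 0.75s where s = α+β.
Need P(θ < 0.31) = 0.975 under Beta(0.25s, 0.75s). Normal approximation: (q−m)/√(m(1−m)/s) ≈ z_{0.975} = 1.96, so s ≈ 0.25·0.75·(1.96)²/(0.31−0.25)² = 200.1.
At s = 200.1: P(θ<0.31) ≈ 0.971. Adjusting to match 0.975 gives s ≈ 214.03.
So α = 0.25·214.03 ≈ 53.51, β = 0.75·214.03 ≈ 160.52.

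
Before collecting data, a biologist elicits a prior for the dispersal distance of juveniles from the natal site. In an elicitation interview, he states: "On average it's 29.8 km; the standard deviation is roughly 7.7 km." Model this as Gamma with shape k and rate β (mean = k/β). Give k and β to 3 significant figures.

For Gamma(k, rate β): mean = k/β, variance = k/β², so CV = 1/√k.
CV = SD/mean = 7.7/29.8 = 0.2584, hence k = 1/CV² = 15.
Then β = k/mean = 15/29.8 = 0.503.

k ≈ 15, β ≈ 0.503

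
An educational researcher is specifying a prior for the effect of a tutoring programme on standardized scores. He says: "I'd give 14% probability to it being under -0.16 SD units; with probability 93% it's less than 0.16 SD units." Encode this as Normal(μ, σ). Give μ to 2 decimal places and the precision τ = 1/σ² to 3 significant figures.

For Normal(μ,σ), the p-quantile is μ + z_p·σ. Here z_{0.14} = -1.08, z_{0.93} = 1.476.
So -0.16 = μ − 1.08σ and 0.16 = μ + 1.476σ.
Subtracting: σ = (0.16 − -0.16)/(1.476 − (-1.08)) = 0.13.
Then μ = -0.16 − (-1.08)·0.13 = -0.02.
Precision τ = 1/σ² = 1/0.1252² = 63.8.

μ = -0.02, τ = 63.8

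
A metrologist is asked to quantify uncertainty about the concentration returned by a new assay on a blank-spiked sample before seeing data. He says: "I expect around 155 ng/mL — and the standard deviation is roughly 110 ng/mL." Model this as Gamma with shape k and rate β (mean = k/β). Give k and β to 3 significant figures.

For Gamma(k, rate β): mean = k/β, variance = k/β², so CV = 1/√k.
CV = SD/mean = 110/155 = 0.7097, hence k = 1/CV² = 1.99.
Then β = k/mean = 1.99/155 = 0.0128.

k ≈ 1.99, β ≈ 0.0128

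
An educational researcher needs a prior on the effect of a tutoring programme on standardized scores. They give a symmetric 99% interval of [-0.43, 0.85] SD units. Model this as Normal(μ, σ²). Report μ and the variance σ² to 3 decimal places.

A symmetric 99% interval runs μ ± z·σ with z = 2.576.
Half-width = 0.64, so σ = 0.64/2.576 = 0.2485 and σ² = 0.062.
μ is the interval midpoint, 0.210.

μ = 0.210, σ² = 0.062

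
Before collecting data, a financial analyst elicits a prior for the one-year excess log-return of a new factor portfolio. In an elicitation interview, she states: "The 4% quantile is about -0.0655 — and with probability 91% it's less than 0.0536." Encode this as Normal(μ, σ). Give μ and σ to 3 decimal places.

The p-quantile of Normal(μ,σ) is μ + z_p·σ, with z_{0.04} = -1.751 and z_{0.91} = 1.341.
Eliminate σ: μ = (z₂·x₁ − z₁·x₂)/(z₂ − z₁) = (1.341·-0.0655 − (-1.751)·0.0536)/3.091 = 0.002.
Then σ = (x₂ − x₁)/(z₂ − z₁) = (0.0536 − -0.0655)/3.091 = 0.039.

μ = 0.002, σ = 0.039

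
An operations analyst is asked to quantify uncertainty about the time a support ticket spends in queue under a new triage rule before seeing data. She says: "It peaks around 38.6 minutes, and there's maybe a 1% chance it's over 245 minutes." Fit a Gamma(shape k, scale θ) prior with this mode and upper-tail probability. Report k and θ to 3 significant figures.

Gamma(k,θ) with k>1 has mode (k−1)θ, so θ = 38.6/(k−1).
Need P(X < 245) = 0.99 with θ tied to k this way. Start at k = 2, θ = 38.6: P(X<245) ≈ 0.987.
Too low — raise k to concentrate. Iterating converges to k ≈ 2.06.
Then θ = 38.6/(2.06−1) ≈ 36.3.

k ≈ 2.06, θ ≈ 36.3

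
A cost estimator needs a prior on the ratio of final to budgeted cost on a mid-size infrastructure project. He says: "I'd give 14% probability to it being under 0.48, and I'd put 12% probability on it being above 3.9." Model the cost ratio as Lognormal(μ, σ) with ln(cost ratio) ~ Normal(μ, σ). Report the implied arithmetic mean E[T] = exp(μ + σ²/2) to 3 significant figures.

E[T] ≈ 2.02

If T ~ Lognormal(μ,σ) then ln T ~ Normal(μ,σ), so the p-quantile of ln T is μ + z_p·σ.
ln(0.48) = -0.734 and ln(3.9) = 1.361; z_{0.14} = -1.08, z_{0.88} = 1.175.
σ = (1.361 − -0.734)/(1.175 − (-1.08)) = 0.929.
μ = -0.734 − (-1.08)·0.929 = 0.270.
E[T] = exp(μ + σ²/2) = exp(0.270 + 0.4314) = 2.02.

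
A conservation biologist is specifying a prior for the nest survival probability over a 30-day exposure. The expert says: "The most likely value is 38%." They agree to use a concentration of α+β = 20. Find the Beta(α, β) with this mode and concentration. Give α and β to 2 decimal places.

For α,β > 1 the Beta mode is (α−1)/(α+β−2). With α+β = 20, the mode is (α−1)/18.
Set (α−1)/18 = 0.38 → α = 1 + 0.38·18 = 7.84.
β = 20 − α = 12.16.

α = 7.84, β = 12.16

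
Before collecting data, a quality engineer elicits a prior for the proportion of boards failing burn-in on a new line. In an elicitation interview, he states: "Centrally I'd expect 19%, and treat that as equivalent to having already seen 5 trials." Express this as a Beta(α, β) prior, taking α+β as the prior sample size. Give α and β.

α = 0.95, β = 4.05

Under the effective-sample-size interpretation, Beta(α, β) has prior mean α/(α+β) and prior sample size α+β.
So α+β = 5 and α/(α+β) = 0.19, giving α = 0.19·5 = 0.95 and β = 5 − 0.95 = 4.05.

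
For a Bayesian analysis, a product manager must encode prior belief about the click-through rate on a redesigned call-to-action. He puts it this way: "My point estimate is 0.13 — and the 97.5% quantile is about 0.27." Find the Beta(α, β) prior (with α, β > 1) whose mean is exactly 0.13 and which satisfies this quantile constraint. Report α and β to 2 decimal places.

α ≈ 3.85, β ≈ 25.79

With mean 0.13 fixed, write α = 0.13s, β = 0.87s where s = α+β.
Need P(θ < 0.27) = 0.975 under Beta(0.13s, 0.87s). Normal approximation: (q−m)/√(m(1−m)/s) ≈ z_{0.975} = 1.96, so s ≈ 0.13·0.87·(1.96)²/(0.27−0.13)² = 22.2.
At s = 22.2: P(θ<0.27) ≈ 0.958. Adjusting to match 0.975 gives s ≈ 29.64.
So α = 0.13·29.64 ≈ 3.85, β = 0.87·29.64 ≈ 25.79.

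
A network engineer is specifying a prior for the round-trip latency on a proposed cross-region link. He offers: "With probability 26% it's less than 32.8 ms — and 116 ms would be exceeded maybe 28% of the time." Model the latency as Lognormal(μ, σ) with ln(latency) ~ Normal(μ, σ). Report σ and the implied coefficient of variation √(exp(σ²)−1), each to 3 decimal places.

σ ≈ 1.030, CV ≈ 1.375

If T ~ Lognormal(μ,σ) then ln T ~ Normal(μ,σ), so the p-quantile of ln T is μ + z_p·σ.
ln(32.8) = 3.49 and ln(116) = 4.754; z_{0.26} = -0.6433, z_{0.72} = 0.5828.
σ = (4.754 − 3.49)/(0.5828 − (-0.6433)) = 1.030.
μ = 3.49 − (-0.6433)·1.030 = 4.153.
CV = √(exp(σ²)−1) = √(exp(1.0612)−1) = 1.375.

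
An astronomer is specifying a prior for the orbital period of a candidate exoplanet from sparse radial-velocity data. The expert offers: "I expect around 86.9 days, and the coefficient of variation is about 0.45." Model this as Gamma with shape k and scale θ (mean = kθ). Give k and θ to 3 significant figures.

For Gamma(k, scale θ): mean = kθ, variance = kθ², so CV = 1/√k.
CV = 0.45, hence k = 1/CV² = 4.94.
Then θ = mean/k = 86.9/4.94 = 17.6.

k ≈ 4.94, θ ≈ 17.6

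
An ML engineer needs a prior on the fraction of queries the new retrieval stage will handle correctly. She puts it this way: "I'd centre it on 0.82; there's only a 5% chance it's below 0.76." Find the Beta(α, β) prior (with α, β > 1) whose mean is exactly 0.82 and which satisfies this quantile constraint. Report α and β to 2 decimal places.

α ≈ 99.56, β ≈ 21.85

With mean 0.82 fixed, write α = 0.82s, β = 0.18s where s = α+β.
Need P(θ < 0.76) = 0.05 under Beta(0.82s, 0.18s). Normal approximation: (q−m)/√(m(1−m)/s) ≈ z_{0.05} = -1.64, so s ≈ 0.82·0.18·(-1.64)²/(0.76−0.82)² = 110.9.
At s = 110.9: P(θ<0.76) ≈ 0.057. Adjusting to match 0.05 gives s ≈ 121.41.
So α = 0.82·121.41 ≈ 99.56, β = 0.18·121.41 ≈ 21.85.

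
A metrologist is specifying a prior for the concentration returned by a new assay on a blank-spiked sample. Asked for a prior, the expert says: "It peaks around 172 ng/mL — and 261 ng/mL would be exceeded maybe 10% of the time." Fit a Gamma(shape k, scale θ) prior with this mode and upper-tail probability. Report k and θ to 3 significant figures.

k ≈ 11.7, θ ≈ 16.1

Gamma(k,θ) with k>1 has mode (k−1)θ, so θ = 172/(k−1).
Need P(X < 261) = 0.9 with θ tied to k this way. Start at k = 2, θ = 172: P(X<261) ≈ 0.448.
Too low — raise k to concentrate. Iterating converges to k ≈ 11.7.
Then θ = 172/(11.7−1) ≈ 16.1.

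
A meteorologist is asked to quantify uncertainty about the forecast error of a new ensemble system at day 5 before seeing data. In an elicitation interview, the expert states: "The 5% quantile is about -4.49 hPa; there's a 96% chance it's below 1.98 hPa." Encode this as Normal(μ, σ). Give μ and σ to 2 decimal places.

The p-quantile of Normal(μ,σ) is μ + z_p·σ, with z_{0.05} = -1.645 and z_{0.96} = 1.751.
Eliminate σ: μ = (z₂·x₁ − z₁·x₂)/(z₂ − z₁) = (1.751·-4.49 − (-1.645)·1.98)/3.396 = -1.36.
Then σ = (x₂ − x₁)/(z₂ − z₁) = (1.98 − -4.49)/3.396 = 1.91.

μ = -1.36, σ = 1.91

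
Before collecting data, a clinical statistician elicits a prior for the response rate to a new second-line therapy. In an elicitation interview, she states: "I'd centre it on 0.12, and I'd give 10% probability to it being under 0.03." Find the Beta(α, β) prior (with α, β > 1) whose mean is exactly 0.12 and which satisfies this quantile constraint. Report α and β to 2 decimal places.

With mean 0.12 fixed, write α = 0.12s, β = 0.88s where s = α+β.
Need P(θ < 0.03) = 0.1 under Beta(0.12s, 0.88s). Normal approximation: (q−m)/√(m(1−m)/s) ≈ z_{0.1} = -1.28, so s ≈ 0.12·0.88·(-1.28)²/(0.03−0.12)² = 21.4.
At s = 21.4: P(θ<0.03) ≈ 0.049. Adjusting to match 0.1 gives s ≈ 14.42.
So α = 0.12·14.42 ≈ 1.73, β = 0.88·14.42 ≈ 12.69.

α ≈ 1.73, β ≈ 12.69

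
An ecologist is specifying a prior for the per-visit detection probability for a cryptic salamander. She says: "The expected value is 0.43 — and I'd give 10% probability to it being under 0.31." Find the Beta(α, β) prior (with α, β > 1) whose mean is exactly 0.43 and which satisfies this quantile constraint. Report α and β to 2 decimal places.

α ≈ 11.63, β ≈ 15.42

With mean 0.43 fixed, write α = 0.43s, β = 0.57s where s = α+β.
Need P(θ < 0.31) = 0.1 under Beta(0.43s, 0.57s). Normal approximation: (q−m)/√(m(1−m)/s) ≈ z_{0.1} = -1.28, so s ≈ 0.43·0.57·(-1.28)²/(0.31−0.43)² = 28.0.
At s = 28.0: P(θ<0.31) ≈ 0.096. Adjusting to match 0.1 gives s ≈ 27.06.
So α = 0.43·27.06 ≈ 11.63, β = 0.57·27.06 ≈ 15.42.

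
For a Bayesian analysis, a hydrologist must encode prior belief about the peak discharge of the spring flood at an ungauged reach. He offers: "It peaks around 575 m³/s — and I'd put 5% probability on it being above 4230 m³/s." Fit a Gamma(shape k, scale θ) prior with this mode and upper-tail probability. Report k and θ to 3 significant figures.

k ≈ 1.54, θ ≈ 1060

Gamma(k,θ) with k>1 has mode (k−1)θ, so θ = 575/(k−1).
Need P(X < 4230) = 0.95 with θ tied to k this way. Start at k = 2, θ = 575: P(X<4230) ≈ 0.995.
Too high — lower k to spread out. Iterating converges to k ≈ 1.54.
Then θ = 575/(1.54−1) ≈ 1060.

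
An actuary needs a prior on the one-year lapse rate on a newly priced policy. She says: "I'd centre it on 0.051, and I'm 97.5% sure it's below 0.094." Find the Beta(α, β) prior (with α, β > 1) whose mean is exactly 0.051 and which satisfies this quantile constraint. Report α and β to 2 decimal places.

With mean 0.051 fixed, write α = 0.051s, β = 0.949s where s = α+β.
Need P(θ < 0.094) = 0.975 under Beta(0.051s, 0.949s). Normal approximation: (q−m)/√(m(1−m)/s) ≈ z_{0.975} = 1.96, so s ≈ 0.051·0.949·(1.96)²/(0.094−0.051)² = 100.6.
At s = 100.6: P(θ<0.094) ≈ 0.958. Adjusting to match 0.975 gives s ≈ 133.74.
So α = 0.051·133.74 ≈ 6.82, β = 0.949·133.74 ≈ 126.91.

α ≈ 6.82, β ≈ 126.91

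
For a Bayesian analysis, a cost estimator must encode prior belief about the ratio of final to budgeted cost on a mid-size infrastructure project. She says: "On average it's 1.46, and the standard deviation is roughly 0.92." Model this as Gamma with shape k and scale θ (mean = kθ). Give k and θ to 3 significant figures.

k ≈ 2.52, θ ≈ 0.58

For Gamma(k, scale θ): mean = kθ, variance = kθ², so CV = 1/√k.
CV = SD/mean = 0.92/1.46 = 0.6301, hence k = 1/CV² = 2.52.
Then θ = mean/k = 1.46/2.52 = 0.58.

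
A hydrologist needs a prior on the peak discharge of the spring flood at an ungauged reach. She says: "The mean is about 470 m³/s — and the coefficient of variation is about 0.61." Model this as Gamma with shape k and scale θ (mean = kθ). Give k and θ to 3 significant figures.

For Gamma(k, scale θ): mean = kθ, variance = kθ², so CV = 1/√k.
CV = 0.61, hence k = 1/CV² = 2.69.
Then θ = mean/k = 470/2.69 = 175.

k ≈ 2.69, θ ≈ 175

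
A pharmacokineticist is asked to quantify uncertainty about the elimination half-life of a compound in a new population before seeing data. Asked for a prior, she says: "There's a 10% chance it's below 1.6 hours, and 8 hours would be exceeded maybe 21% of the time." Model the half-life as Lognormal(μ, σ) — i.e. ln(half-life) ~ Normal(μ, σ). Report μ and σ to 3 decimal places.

μ ≈ 1.458, σ ≈ 0.771

If T ~ Lognormal(μ,σ) then ln T ~ Normal(μ,σ), so the p-quantile of ln T is μ + z_p·σ.
ln(1.6) = 0.47 and ln(8) = 2.079; z_{0.1} = -1.282, z_{0.79} = 0.8064.
σ = (2.079 − 0.47)/(0.8064 − (-1.282)) = 0.771.
μ = 0.47 − (-1.282)·0.771 = 1.458.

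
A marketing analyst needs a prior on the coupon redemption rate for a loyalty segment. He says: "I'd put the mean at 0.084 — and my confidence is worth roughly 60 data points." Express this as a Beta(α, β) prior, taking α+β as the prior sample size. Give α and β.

Under the effective-sample-size interpretation, Beta(α, β) has prior mean α/(α+β) and prior sample size α+β.
So α+β = 60 and α/(α+β) = 0.084, giving α = 0.084·60 = 5.04 and β = 60 − 5.04 = 54.96.

α = 5.04, β = 54.96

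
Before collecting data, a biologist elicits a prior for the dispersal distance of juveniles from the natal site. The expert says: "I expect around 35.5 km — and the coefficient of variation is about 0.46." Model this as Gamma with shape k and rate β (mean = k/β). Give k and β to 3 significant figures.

For Gamma(k, rate β): mean = k/β, variance = k/β², so CV = 1/√k.
CV = 0.46, hence k = 1/CV² = 4.73.
Then β = k/mean = 4.73/35.5 = 0.133.

k ≈ 4.73, β ≈ 0.133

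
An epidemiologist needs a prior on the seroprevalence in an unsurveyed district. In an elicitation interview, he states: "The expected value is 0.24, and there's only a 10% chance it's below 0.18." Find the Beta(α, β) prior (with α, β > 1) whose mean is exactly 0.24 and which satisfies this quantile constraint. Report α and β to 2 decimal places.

With mean 0.24 fixed, write α = 0.24s, β = 0.76s where s = α+β.
Need P(θ < 0.18) = 0.1 under Beta(0.24s, 0.76s). Normal approximation: (q−m)/√(m(1−m)/s) ≈ z_{0.1} = -1.28, so s ≈ 0.24·0.76·(-1.28)²/(0.18−0.24)² = 83.2.
At s = 83.2: P(θ<0.18) ≈ 0.093. Adjusting to match 0.1 gives s ≈ 78.58.
So α = 0.24·78.58 ≈ 18.86, β = 0.76·78.58 ≈ 59.72.

α ≈ 18.86, β ≈ 59.72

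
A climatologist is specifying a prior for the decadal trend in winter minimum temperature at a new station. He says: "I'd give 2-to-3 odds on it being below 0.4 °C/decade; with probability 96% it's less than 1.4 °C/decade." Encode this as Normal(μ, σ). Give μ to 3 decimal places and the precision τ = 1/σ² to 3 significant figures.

μ = 0.526, τ = 4.02

The p-quantile of Normal(μ,σ) is μ + z_p·σ, with z_{0.4} = -0.2533 and z_{0.96} = 1.751.
Eliminate σ: μ = (z₂·x₁ − z₁·x₂)/(z₂ − z₁) = (1.751·0.4 − (-0.2533)·1.4)/2.004 = 0.526.
Then σ = (x₂ − x₁)/(z₂ − z₁) = (1.4 − 0.4)/2.004 = 0.499.
Precision τ = 1/σ² = 1/0.499² = 4.02.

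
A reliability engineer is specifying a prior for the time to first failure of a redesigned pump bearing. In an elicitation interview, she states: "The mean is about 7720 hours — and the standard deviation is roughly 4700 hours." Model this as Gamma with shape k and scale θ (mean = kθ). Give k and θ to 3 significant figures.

For Gamma(k, scale θ): mean = kθ, variance = kθ², so CV = 1/√k.
CV = SD/mean = 4700/7720 = 0.6088, hence k = 1/CV² = 2.7.
Then θ = mean/k = 7720/2.7 = 2860.

k ≈ 2.7, θ ≈ 2860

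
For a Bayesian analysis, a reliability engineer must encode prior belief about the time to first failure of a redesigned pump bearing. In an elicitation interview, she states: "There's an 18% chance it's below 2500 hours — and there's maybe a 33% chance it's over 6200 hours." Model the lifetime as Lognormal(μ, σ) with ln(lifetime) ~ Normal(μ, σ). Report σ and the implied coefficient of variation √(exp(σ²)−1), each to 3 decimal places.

σ ≈ 0.670, CV ≈ 0.753

If T ~ Lognormal(μ,σ) then ln T ~ Normal(μ,σ), so the p-quantile of ln T is μ + z_p·σ.
ln(2500) = 7.824 and ln(6200) = 8.732; z_{0.18} = -0.9154, z_{0.67} = 0.4399.
σ = (8.732 − 7.824)/(0.4399 − (-0.9154)) = 0.670.
μ = 7.824 − (-0.9154)·0.670 = 8.437.
CV = √(exp(σ²)−1) = √(exp(0.4491)−1) = 0.753.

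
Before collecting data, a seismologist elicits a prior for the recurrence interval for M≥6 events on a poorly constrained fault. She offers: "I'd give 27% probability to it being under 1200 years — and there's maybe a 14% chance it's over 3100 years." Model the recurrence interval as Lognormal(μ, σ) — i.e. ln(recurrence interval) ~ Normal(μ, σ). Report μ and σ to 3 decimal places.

μ ≈ 7.434, σ ≈ 0.561

If T ~ Lognormal(μ,σ) then ln T ~ Normal(μ,σ), so the p-quantile of ln T is μ + z_p·σ.
ln(1200) = 7.09 and ln(3100) = 8.039; z_{0.27} = -0.6128, z_{0.86} = 1.08.
σ = (8.039 − 7.09)/(1.08 − (-0.6128)) = 0.561.
μ = 7.09 − (-0.6128)·0.561 = 7.434.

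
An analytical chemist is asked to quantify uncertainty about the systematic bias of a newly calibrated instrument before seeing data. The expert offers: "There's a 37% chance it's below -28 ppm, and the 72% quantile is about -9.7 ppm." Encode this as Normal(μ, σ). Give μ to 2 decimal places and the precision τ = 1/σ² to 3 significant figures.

For Normal(μ,σ), the p-quantile is μ + z_p·σ. Here z_{0.37} = -0.3319, z_{0.72} = 0.5828.
So -28 = μ − 0.3319σ and -9.7 = μ + 0.5828σ.
Subtracting: σ = (-9.7 − -28)/(0.5828 − (-0.3319)) = 20.01.
Then μ = -28 − (-0.3319)·20.01 = -21.36.
Precision τ = 1/σ² = 1/20.01² = 0.0025.

μ = -21.36, τ = 0.0025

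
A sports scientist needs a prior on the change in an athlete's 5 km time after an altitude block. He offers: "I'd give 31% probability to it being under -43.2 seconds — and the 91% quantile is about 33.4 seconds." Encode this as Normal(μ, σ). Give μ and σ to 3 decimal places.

μ = -22.519, σ = 41.707

For Normal(μ,σ), the p-quantile is μ + z_p·σ. Here z_{0.31} = -0.4959, z_{0.91} = 1.341.
So -43.2 = μ − 0.4959σ and 33.4 = μ + 1.341σ.
Subtracting: σ = (33.4 − -43.2)/(1.341 − (-0.4959)) = 41.707.
Then μ = -43.2 − (-0.4959)·41.707 = -22.519.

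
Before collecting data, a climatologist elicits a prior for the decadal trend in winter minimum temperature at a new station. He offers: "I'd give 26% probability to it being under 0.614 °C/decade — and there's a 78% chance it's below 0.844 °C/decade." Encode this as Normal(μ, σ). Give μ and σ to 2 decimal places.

μ = 0.72, σ = 0.16

The p-quantile of Normal(μ,σ) is μ + z_p·σ, with z_{0.26} = -0.6433 and z_{0.78} = 0.7722.
Eliminate σ: μ = (z₂·x₁ − z₁·x₂)/(z₂ − z₁) = (0.7722·0.614 − (-0.6433)·0.844)/1.416 = 0.72.
Then σ = (x₂ − x₁)/(z₂ − z₁) = (0.844 − 0.614)/1.416 = 0.16.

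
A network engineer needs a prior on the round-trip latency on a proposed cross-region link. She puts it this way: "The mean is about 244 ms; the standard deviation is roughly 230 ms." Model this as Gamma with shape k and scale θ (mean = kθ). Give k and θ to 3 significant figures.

For Gamma(k, scale θ): mean = kθ, variance = kθ², so CV = 1/√k.
CV = SD/mean = 230/244 = 0.9426, hence k = 1/CV² = 1.13.
Then θ = mean/k = 244/1.13 = 217.

k ≈ 1.13, θ ≈ 217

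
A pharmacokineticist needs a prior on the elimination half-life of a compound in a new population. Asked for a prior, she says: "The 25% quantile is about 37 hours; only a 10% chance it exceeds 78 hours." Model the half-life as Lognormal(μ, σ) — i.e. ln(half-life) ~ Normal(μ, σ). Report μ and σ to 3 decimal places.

If T ~ Lognormal(μ,σ) then ln T ~ Normal(μ,σ), so the p-quantile of ln T is μ + z_p·σ.
ln(37) = 3.611 and ln(78) = 4.357; z_{0.25} = -0.6745, z_{0.9} = 1.282.
σ = (4.357 − 3.611)/(1.282 − (-0.6745)) = 0.381.
μ = 3.611 − (-0.6745)·0.381 = 3.868.

μ ≈ 3.868, σ ≈ 0.381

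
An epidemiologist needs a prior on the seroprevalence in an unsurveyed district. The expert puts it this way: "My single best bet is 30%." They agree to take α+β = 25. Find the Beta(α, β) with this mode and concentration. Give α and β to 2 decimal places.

For α,β > 1 the Beta mode is (α−1)/(α+β−2). With α+β = 25, the mode is (α−1)/23.
Set (α−1)/23 = 0.3 → α = 1 + 0.3·23 = 7.90.
β = 25 − α = 17.10.

α = 7.90, β = 17.10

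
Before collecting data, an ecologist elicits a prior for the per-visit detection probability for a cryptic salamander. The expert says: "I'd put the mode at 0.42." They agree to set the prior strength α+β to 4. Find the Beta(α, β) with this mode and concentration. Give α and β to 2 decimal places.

α = 1.84, β = 2.16

For α,β > 1 the Beta mode is (α−1)/(α+β−2). With α+β = 4, the mode is (α−1)/2.
Set (α−1)/2 = 0.42 → α = 1 + 0.42·2 = 1.84.
β = 4 − α = 2.16.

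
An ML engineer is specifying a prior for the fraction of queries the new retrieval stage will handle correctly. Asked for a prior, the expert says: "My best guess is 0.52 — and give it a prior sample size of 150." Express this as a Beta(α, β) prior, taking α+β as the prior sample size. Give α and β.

α = 78, β = 72

Under the effective-sample-size interpretation, Beta(α, β) has prior mean α/(α+β) and prior sample size α+β.
So α+β = 150 and α/(α+β) = 0.52, giving α = 0.52·150 = 78 and β = 150 − 78 = 72.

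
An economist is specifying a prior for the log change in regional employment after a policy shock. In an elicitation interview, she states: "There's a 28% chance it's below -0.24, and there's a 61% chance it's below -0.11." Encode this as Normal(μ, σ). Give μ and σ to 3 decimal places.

μ = -0.152, σ = 0.151

The p-quantile of Normal(μ,σ) is μ + z_p·σ, with z_{0.28} = -0.5828 and z_{0.61} = 0.2793.
Eliminate σ: μ = (z₂·x₁ − z₁·x₂)/(z₂ − z₁) = (0.2793·-0.24 − (-0.5828)·-0.11)/0.8622 = -0.152.
Then σ = (x₂ − x₁)/(z₂ − z₁) = (-0.11 − -0.24)/0.8622 = 0.151.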